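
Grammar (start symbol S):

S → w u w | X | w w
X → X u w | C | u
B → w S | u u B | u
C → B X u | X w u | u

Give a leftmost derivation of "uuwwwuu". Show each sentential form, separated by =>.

S => X   [S → X]
X => C   [X → C]
C => BXu   [C → B X u]
BXu => uuBXu   [B → u u B]
uuBXu => uuwSXu   [B → w S]
uuwSXu => uuwwwXu   [S → w w]
uuwwwXu => uuwwwuu   [X → u]

S => X => C => BXu => uuBXu => uuwSXu => uuwwwXu => uuwwwuu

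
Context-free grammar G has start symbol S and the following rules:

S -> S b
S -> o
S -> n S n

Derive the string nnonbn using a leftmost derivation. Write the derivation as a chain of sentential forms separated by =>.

S => nSn   [S -> n S n]
nSn => nSbn   [S -> S b]
nSbn => nnSnbn   [S -> n S n]
nnSnbn => nnonbn   [S -> o]

S => nSn => nSbn => nnSnbn => nnonbn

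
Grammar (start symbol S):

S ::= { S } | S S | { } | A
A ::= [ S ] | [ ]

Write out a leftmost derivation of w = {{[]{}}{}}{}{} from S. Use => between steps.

S => SS   [S ::= S S]
SS => SSS   [S ::= S S]
SSS => {S}SS   [S ::= { S }]
{S}SS => {SS}SS   [S ::= S S]
{SS}SS => {{S}S}SS   [S ::= { S }]
{{S}S}SS => {{SS}S}SS   [S ::= S S]
{{SS}S}SS => {{AS}S}SS   [S ::= A]
{{AS}S}SS => {{[]S}S}SS   [A ::= [ ]]
{{[]S}S}SS => {{[]{}}S}SS   [S ::= { }]
{{[]{}}S}SS => {{[]{}}{}}SS   [S ::= { }]
{{[]{}}{}}SS => {{[]{}}{}}{}S   [S ::= { }]
{{[]{}}{}}{}S => {{[]{}}{}}{}{}   [S ::= { }]

S=>SS=>SSS=>{S}SS=>{SS}SS=>{{S}S}SS=>{{SS}S}SS=>{{AS}S}SS=>{{[]S}S}SS=>{{[]{}}S}SS=>{{[]{}}{}}SS=>{{[]{}}{}}{}S=>{{[]{}}{}}{}{}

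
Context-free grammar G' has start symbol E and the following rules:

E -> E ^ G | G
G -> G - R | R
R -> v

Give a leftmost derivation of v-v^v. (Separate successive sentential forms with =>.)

E => E^G   [E -> E ^ G]
E^G => G^G   [E -> G]
G^G => G-R^G   [G -> G - R]
G-R^G => R-R^G   [G -> R]
R-R^G => v-R^G   [R -> v]
v-R^G => v-v^G   [R -> v]
v-v^G => v-v^R   [G -> R]
v-v^R => v-v^v   [R -> v]

E=>E^G=>G^G=>G-R^G=>R-R^G=>v-R^G=>v-v^G=>v-v^R=>v-v^v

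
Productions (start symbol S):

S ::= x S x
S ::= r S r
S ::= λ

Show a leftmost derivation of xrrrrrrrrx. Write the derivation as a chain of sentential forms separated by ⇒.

S ⇒ xSx ⇒ xrSrx ⇒ xrrSrrx ⇒ xrrrSrrrx ⇒ xrrrrSrrrrx ⇒ xrrrrrrrrx

S ⇒ xSx   [S ::= x S x]
xSx ⇒ xrSrx   [S ::= r S r]
xrSrx ⇒ xrrSrrx   [S ::= r S r]
xrrSrrx ⇒ xrrrSrrrx   [S ::= r S r]
xrrrSrrrx ⇒ xrrrrSrrrrx   [S ::= r S r]
xrrrrSrrrrx ⇒ xrrrrrrrrx   [S ::= λ]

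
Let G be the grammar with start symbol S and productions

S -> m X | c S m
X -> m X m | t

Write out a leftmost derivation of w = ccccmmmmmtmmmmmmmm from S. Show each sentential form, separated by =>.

S=>cSm=>ccSmm=>cccSmmm=>ccccSmmmm=>ccccmXmmmm=>ccccmmXmmmmm=>ccccmmmXmmmmmm=>ccccmmmmXmmmmmmm=>ccccmmmmmXmmmmmmmm=>ccccmmmmmtmmmmmmmm

S => cSm   [S -> c S m]
cSm => ccSmm   [S -> c S m]
ccSmm => cccSmmm   [S -> c S m]
cccSmmm => ccccSmmmm   [S -> c S m]
ccccSmmmm => ccccmXmmmm   [S -> m X]
ccccmXmmmm => ccccmmXmmmmm   [X -> m X m]
ccccmmXmmmmm => ccccmmmXmmmmmm   [X -> m X m]
ccccmmmXmmmmmm => ccccmmmmXmmmmmmm   [X -> m X m]
ccccmmmmXmmmmmmm => ccccmmmmmXmmmmmmmm   [X -> m X m]
ccccmmmmmXmmmmmmmm => ccccmmmmmtmmmmmmmm   [X -> t]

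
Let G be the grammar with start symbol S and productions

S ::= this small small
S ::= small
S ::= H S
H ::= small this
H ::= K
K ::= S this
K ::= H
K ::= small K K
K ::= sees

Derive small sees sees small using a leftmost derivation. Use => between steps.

S => H S   [S ::= H S]
H S => K S   [H ::= K]
K S => small K K S   [K ::= small K K]
small K K S => small sees K S   [K ::= sees]
small sees K S => small sees sees S   [K ::= sees]
small sees sees S => small sees sees small   [S ::= small]

S => H S => K S => small K K S => small sees K S => small sees sees S => small sees sees small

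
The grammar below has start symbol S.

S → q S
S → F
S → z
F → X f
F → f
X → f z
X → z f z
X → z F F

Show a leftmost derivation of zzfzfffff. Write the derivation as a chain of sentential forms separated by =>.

S => F => Xf => zFFf => zXfFf => zzFFfFf => zzXfFfFf => zzfzfFfFf => zzfzfffFf => zzfzfffff

S => F   [S → F]
F => Xf   [F → X f]
Xf => zFFf   [X → z F F]
zFFf => zXfFf   [F → X f]
zXfFf => zzFFfFf   [X → z F F]
zzFFfFf => zzXfFfFf   [F → X f]
zzXfFfFf => zzfzfFfFf   [X → f z]
zzfzfFfFf => zzfzfffFf   [F → f]
zzfzfffFf => zzfzfffff   [F → f]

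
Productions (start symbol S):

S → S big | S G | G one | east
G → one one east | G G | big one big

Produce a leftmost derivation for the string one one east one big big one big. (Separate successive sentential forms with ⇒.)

S ⇒ S G ⇒ S big G ⇒ G one big G ⇒ one one east one big G ⇒ one one east one big big one big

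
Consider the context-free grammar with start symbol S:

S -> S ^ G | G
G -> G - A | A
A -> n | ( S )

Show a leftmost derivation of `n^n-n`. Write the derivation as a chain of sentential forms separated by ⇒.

S ⇒ S^G ⇒ G^G ⇒ A^G ⇒ n^G ⇒ n^G-A ⇒ n^A-A ⇒ n^n-A ⇒ n^n-n

S ⇒ S^G   [S -> S ^ G]
S^G ⇒ G^G   [S -> G]
G^G ⇒ A^G   [G -> A]
A^G ⇒ n^G   [A -> n]
n^G ⇒ n^G-A   [G -> G - A]
n^G-A ⇒ n^A-A   [G -> A]
n^A-A ⇒ n^n-A   [A -> n]
n^n-A ⇒ n^n-n   [A -> n]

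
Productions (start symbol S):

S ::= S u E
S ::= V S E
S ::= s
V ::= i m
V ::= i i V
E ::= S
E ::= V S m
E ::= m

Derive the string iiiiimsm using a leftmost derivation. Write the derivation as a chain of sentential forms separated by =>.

S => VSE => iiVSE => iiiiVSE => iiiiimSE => iiiiimsE => iiiiimsm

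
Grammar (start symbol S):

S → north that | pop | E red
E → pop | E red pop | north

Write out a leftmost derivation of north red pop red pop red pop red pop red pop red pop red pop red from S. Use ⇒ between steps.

S ⇒ E red ⇒ E red pop red ⇒ E red pop red pop red ⇒ E red pop red pop red pop red ⇒ E red pop red pop red pop red pop red ⇒ E red pop red pop red pop red pop red pop red ⇒ E red pop red pop red pop red pop red pop red pop red ⇒ E red pop red pop red pop red pop red pop red pop red pop red ⇒ north red pop red pop red pop red pop red pop red pop red pop red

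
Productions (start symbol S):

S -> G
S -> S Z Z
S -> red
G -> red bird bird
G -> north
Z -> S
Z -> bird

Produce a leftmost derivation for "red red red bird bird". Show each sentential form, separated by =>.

S => S Z Z => red Z Z => red S Z => red S Z Z Z => red red Z Z Z => red red S Z Z => red red red Z Z => red red red bird Z => red red red bird bird

S => S Z Z   [S -> S Z Z]
S Z Z => red Z Z   [S -> red]
red Z Z => red S Z   [Z -> S]
red S Z => red S Z Z Z   [S -> S Z Z]
red S Z Z Z => red red Z Z Z   [S -> red]
red red Z Z Z => red red S Z Z   [Z -> S]
red red S Z Z => red red red Z Z   [S -> red]
red red red Z Z => red red red bird Z   [Z -> bird]
red red red bird Z => red red red bird bird   [Z -> bird]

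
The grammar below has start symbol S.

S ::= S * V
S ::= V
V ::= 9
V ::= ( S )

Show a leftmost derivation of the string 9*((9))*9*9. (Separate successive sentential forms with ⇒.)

S ⇒ S*V   [S ::= S * V]
S*V ⇒ S*V*V   [S ::= S * V]
S*V*V ⇒ S*V*V*V   [S ::= S * V]
S*V*V*V ⇒ V*V*V*V   [S ::= V]
V*V*V*V ⇒ 9*V*V*V   [V ::= 9]
9*V*V*V ⇒ 9*(S)*V*V   [V ::= ( S )]
9*(S)*V*V ⇒ 9*(V)*V*V   [S ::= V]
9*(V)*V*V ⇒ 9*((S))*V*V   [V ::= ( S )]
9*((S))*V*V ⇒ 9*((V))*V*V   [S ::= V]
9*((V))*V*V ⇒ 9*((9))*V*V   [V ::= 9]
9*((9))*V*V ⇒ 9*((9))*9*V   [V ::= 9]
9*((9))*9*V ⇒ 9*((9))*9*9   [V ::= 9]

S ⇒ S*V ⇒ S*V*V ⇒ S*V*V*V ⇒ V*V*V*V ⇒ 9*V*V*V ⇒ 9*(S)*V*V ⇒ 9*(V)*V*V ⇒ 9*((S))*V*V ⇒ 9*((V))*V*V ⇒ 9*((9))*V*V ⇒ 9*((9))*9*V ⇒ 9*((9))*9*9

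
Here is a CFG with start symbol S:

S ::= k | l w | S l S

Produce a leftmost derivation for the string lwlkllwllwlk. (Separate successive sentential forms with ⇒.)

S ⇒ SlS   [S ::= S l S]
SlS ⇒ SlSlS   [S ::= S l S]
SlSlS ⇒ lwlSlS   [S ::= l w]
lwlSlS ⇒ lwlSlSlS   [S ::= S l S]
lwlSlSlS ⇒ lwlklSlS   [S ::= k]
lwlklSlS ⇒ lwlklSlSlS   [S ::= S l S]
lwlklSlSlS ⇒ lwlkllwlSlS   [S ::= l w]
lwlkllwlSlS ⇒ lwlkllwllwlS   [S ::= l w]
lwlkllwllwlS ⇒ lwlkllwllwlk   [S ::= k]

S ⇒ SlS ⇒ SlSlS ⇒ lwlSlS ⇒ lwlSlSlS ⇒ lwlklSlS ⇒ lwlklSlSlS ⇒ lwlkllwlSlS ⇒ lwlkllwllwlS ⇒ lwlkllwllwlk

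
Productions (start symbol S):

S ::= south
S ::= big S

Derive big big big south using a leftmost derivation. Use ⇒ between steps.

S ⇒ big S   [S ::= big S]
big S ⇒ big big S   [S ::= big S]
big big S ⇒ big big big S   [S ::= big S]
big big big S ⇒ big big big south   [S ::= south]

S ⇒ big S ⇒ big big S ⇒ big big big S ⇒ big big big south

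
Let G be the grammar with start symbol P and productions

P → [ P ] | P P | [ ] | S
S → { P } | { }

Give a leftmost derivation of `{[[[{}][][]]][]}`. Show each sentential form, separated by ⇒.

P⇒S⇒{P}⇒{PP}⇒{[P]P}⇒{[[P]]P}⇒{[[PP]]P}⇒{[[PPP]]P}⇒{[[[P]PP]]P}⇒{[[[S]PP]]P}⇒{[[[{}]PP]]P}⇒{[[[{}][]P]]P}⇒{[[[{}][][]]]P}⇒{[[[{}][][]]][]}

P ⇒ S   [P → S]
S ⇒ {P}   [S → { P }]
{P} ⇒ {PP}   [P → P P]
{PP} ⇒ {[P]P}   [P → [ P ]]
{[P]P} ⇒ {[[P]]P}   [P → [ P ]]
{[[P]]P} ⇒ {[[PP]]P}   [P → P P]
{[[PP]]P} ⇒ {[[PPP]]P}   [P → P P]
{[[PPP]]P} ⇒ {[[[P]PP]]P}   [P → [ P ]]
{[[[P]PP]]P} ⇒ {[[[S]PP]]P}   [P → S]
{[[[S]PP]]P} ⇒ {[[[{}]PP]]P}   [S → { }]
{[[[{}]PP]]P} ⇒ {[[[{}][]P]]P}   [P → [ ]]
{[[[{}][]P]]P} ⇒ {[[[{}][][]]]P}   [P → [ ]]
{[[[{}][][]]]P} ⇒ {[[[{}][][]]][]}   [P → [ ]]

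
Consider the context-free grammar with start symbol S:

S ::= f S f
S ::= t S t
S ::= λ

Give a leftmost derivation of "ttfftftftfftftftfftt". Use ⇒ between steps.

S ⇒ tSt ⇒ ttStt ⇒ ttfSftt ⇒ ttffSfftt ⇒ ttfftStfftt ⇒ ttfftfSftfftt ⇒ ttfftftStftfftt ⇒ ttfftftfSftftfftt ⇒ ttfftftftStftftfftt ⇒ ttfftftftfSftftftfftt ⇒ ttfftftftfftftftfftt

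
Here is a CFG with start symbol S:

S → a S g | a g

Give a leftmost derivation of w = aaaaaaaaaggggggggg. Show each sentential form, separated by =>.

S=>aSg=>aaSgg=>aaaSggg=>aaaaSgggg=>aaaaaSggggg=>aaaaaaSgggggg=>aaaaaaaSggggggg=>aaaaaaaaSgggggggg=>aaaaaaaaaggggggggg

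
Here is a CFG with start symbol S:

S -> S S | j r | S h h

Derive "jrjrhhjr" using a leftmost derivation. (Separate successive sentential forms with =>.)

S=>SS=>ShhS=>SShhS=>jrShhS=>jrjrhhS=>jrjrhhjr

S => SS   [S -> S S]
SS => ShhS   [S -> S h h]
ShhS => SShhS   [S -> S S]
SShhS => jrShhS   [S -> j r]
jrShhS => jrjrhhS   [S -> j r]
jrjrhhS => jrjrhhjr   [S -> j r]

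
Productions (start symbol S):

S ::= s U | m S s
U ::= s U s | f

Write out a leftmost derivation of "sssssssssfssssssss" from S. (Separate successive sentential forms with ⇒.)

S ⇒ sU   [S ::= s U]
sU ⇒ ssUs   [U ::= s U s]
ssUs ⇒ sssUss   [U ::= s U s]
sssUss ⇒ ssssUsss   [U ::= s U s]
ssssUsss ⇒ sssssUssss   [U ::= s U s]
sssssUssss ⇒ ssssssUsssss   [U ::= s U s]
ssssssUsssss ⇒ sssssssUssssss   [U ::= s U s]
sssssssUssssss ⇒ ssssssssUsssssss   [U ::= s U s]
ssssssssUsssssss ⇒ sssssssssUssssssss   [U ::= s U s]
sssssssssUssssssss ⇒ sssssssssfssssssss   [U ::= f]

S ⇒ sU ⇒ ssUs ⇒ sssUss ⇒ ssssUsss ⇒ sssssUssss ⇒ ssssssUsssss ⇒ sssssssUssssss ⇒ ssssssssUsssssss ⇒ sssssssssUssssssss ⇒ sssssssssfssssssss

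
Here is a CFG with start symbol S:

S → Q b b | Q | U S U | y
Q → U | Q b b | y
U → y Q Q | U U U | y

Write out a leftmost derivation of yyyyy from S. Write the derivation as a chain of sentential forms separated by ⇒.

S ⇒ Q ⇒ U ⇒ UUU ⇒ yQQUU ⇒ yUQUU ⇒ yyQUU ⇒ yyyUU ⇒ yyyyU ⇒ yyyyy

S ⇒ Q   [S → Q]
Q ⇒ U   [Q → U]
U ⇒ UUU   [U → U U U]
UUU ⇒ yQQUU   [U → y Q Q]
yQQUU ⇒ yUQUU   [Q → U]
yUQUU ⇒ yyQUU   [U → y]
yyQUU ⇒ yyyUU   [Q → y]
yyyUU ⇒ yyyyU   [U → y]
yyyyU ⇒ yyyyy   [U → y]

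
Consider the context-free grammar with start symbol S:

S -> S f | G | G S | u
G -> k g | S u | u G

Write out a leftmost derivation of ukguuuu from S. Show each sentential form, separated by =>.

S => GS => SuS => GSuS => SuSuS => GuSuS => uGuSuS => ukguSuS => ukguuuS => ukguuuu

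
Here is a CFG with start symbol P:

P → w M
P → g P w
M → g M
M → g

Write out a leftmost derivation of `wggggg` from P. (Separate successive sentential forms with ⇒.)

P ⇒ wM   [P → w M]
wM ⇒ wgM   [M → g M]
wgM ⇒ wggM   [M → g M]
wggM ⇒ wgggM   [M → g M]
wgggM ⇒ wggggM   [M → g M]
wggggM ⇒ wggggg   [M → g]

P⇒wM⇒wgM⇒wggM⇒wgggM⇒wggggM⇒wggggg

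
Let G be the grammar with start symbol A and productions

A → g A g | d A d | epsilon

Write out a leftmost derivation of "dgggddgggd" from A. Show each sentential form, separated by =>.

A => dAd   [A → d A d]
dAd => dgAgd   [A → g A g]
dgAgd => dggAggd   [A → g A g]
dggAggd => dgggAgggd   [A → g A g]
dgggAgggd => dgggdAdgggd   [A → d A d]
dgggdAdgggd => dgggddgggd   [A → epsilon]

A => dAd => dgAgd => dggAggd => dgggAgggd => dgggdAdgggd => dgggddgggd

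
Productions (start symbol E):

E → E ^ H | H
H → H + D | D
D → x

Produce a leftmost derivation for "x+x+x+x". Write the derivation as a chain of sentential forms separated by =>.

E=>H=>H+D=>H+D+D=>H+D+D+D=>D+D+D+D=>x+D+D+D=>x+x+D+D=>x+x+x+D=>x+x+x+x

E => H   [E → H]
H => H+D   [H → H + D]
H+D => H+D+D   [H → H + D]
H+D+D => H+D+D+D   [H → H + D]
H+D+D+D => D+D+D+D   [H → D]
D+D+D+D => x+D+D+D   [D → x]
x+D+D+D => x+x+D+D   [D → x]
x+x+D+D => x+x+x+D   [D → x]
x+x+x+D => x+x+x+x   [D → x]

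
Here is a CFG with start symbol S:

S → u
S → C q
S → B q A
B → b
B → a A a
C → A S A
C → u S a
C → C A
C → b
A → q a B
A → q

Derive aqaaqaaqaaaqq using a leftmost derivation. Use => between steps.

S => BqA   [S → B q A]
BqA => aAaqA   [B → a A a]
aAaqA => aqaBaqA   [A → q a B]
aqaBaqA => aqaaAaaqA   [B → a A a]
aqaaAaaqA => aqaaqaBaaqA   [A → q a B]
aqaaqaBaaqA => aqaaqaaAaaaqA   [B → a A a]
aqaaqaaAaaaqA => aqaaqaaqaaaqA   [A → q]
aqaaqaaqaaaqA => aqaaqaaqaaaqq   [A → q]

S=>BqA=>aAaqA=>aqaBaqA=>aqaaAaaqA=>aqaaqaBaaqA=>aqaaqaaAaaaqA=>aqaaqaaqaaaqA=>aqaaqaaqaaaqq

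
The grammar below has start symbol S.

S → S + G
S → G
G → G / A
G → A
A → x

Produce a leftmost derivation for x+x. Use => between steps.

S => S+G => G+G => A+G => x+G => x+A => x+x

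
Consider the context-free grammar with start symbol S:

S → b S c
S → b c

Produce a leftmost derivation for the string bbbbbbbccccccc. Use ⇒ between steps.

S ⇒ bSc   [S → b S c]
bSc ⇒ bbScc   [S → b S c]
bbScc ⇒ bbbSccc   [S → b S c]
bbbSccc ⇒ bbbbScccc   [S → b S c]
bbbbScccc ⇒ bbbbbSccccc   [S → b S c]
bbbbbSccccc ⇒ bbbbbbScccccc   [S → b S c]
bbbbbbScccccc ⇒ bbbbbbbccccccc   [S → b c]

S ⇒ bSc ⇒ bbScc ⇒ bbbSccc ⇒ bbbbScccc ⇒ bbbbbSccccc ⇒ bbbbbbScccccc ⇒ bbbbbbbccccccc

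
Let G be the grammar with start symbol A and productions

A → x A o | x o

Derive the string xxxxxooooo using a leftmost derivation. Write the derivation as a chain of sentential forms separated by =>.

A=>xAo=>xxAoo=>xxxAooo=>xxxxAoooo=>xxxxxooooo

A => xAo   [A → x A o]
xAo => xxAoo   [A → x A o]
xxAoo => xxxAooo   [A → x A o]
xxxAooo => xxxxAoooo   [A → x A o]
xxxxAoooo => xxxxxooooo   [A → x o]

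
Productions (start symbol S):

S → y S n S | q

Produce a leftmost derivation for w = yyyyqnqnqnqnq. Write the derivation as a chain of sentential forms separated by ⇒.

S ⇒ ySnS ⇒ yySnSnS ⇒ yyySnSnSnS ⇒ yyyySnSnSnSnS ⇒ yyyyqnSnSnSnS ⇒ yyyyqnqnSnSnS ⇒ yyyyqnqnqnSnS ⇒ yyyyqnqnqnqnS ⇒ yyyyqnqnqnqnq

S ⇒ ySnS   [S → y S n S]
ySnS ⇒ yySnSnS   [S → y S n S]
yySnSnS ⇒ yyySnSnSnS   [S → y S n S]
yyySnSnSnS ⇒ yyyySnSnSnSnS   [S → y S n S]
yyyySnSnSnSnS ⇒ yyyyqnSnSnSnS   [S → q]
yyyyqnSnSnSnS ⇒ yyyyqnqnSnSnS   [S → q]
yyyyqnqnSnSnS ⇒ yyyyqnqnqnSnS   [S → q]
yyyyqnqnqnSnS ⇒ yyyyqnqnqnqnS   [S → q]
yyyyqnqnqnqnS ⇒ yyyyqnqnqnqnq   [S → q]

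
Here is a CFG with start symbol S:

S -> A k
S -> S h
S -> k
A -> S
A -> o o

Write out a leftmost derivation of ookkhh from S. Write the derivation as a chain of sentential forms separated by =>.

S=>Sh=>Shh=>Akhh=>Skhh=>Akkhh=>ookkhh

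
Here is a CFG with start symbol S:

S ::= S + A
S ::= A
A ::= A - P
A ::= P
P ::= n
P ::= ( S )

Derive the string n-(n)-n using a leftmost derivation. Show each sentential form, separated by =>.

S => A => A-P => A-P-P => P-P-P => n-P-P => n-(S)-P => n-(A)-P => n-(P)-P => n-(n)-P => n-(n)-n

S => A   [S ::= A]
A => A-P   [A ::= A - P]
A-P => A-P-P   [A ::= A - P]
A-P-P => P-P-P   [A ::= P]
P-P-P => n-P-P   [P ::= n]
n-P-P => n-(S)-P   [P ::= ( S )]
n-(S)-P => n-(A)-P   [S ::= A]
n-(A)-P => n-(P)-P   [A ::= P]
n-(P)-P => n-(n)-P   [P ::= n]
n-(n)-P => n-(n)-n   [P ::= n]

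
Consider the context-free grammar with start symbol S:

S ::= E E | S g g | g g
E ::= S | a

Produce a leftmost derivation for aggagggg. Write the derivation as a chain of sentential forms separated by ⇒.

S ⇒ EE ⇒ aE ⇒ aS ⇒ aEE ⇒ aSE ⇒ aSggE ⇒ aEEggE ⇒ aSEggE ⇒ aggEggE ⇒ aggaggE ⇒ aggaggS ⇒ aggagggg

S ⇒ EE   [S ::= E E]
EE ⇒ aE   [E ::= a]
aE ⇒ aS   [E ::= S]
aS ⇒ aEE   [S ::= E E]
aEE ⇒ aSE   [E ::= S]
aSE ⇒ aSggE   [S ::= S g g]
aSggE ⇒ aEEggE   [S ::= E E]
aEEggE ⇒ aSEggE   [E ::= S]
aSEggE ⇒ aggEggE   [S ::= g g]
aggEggE ⇒ aggaggE   [E ::= a]
aggaggE ⇒ aggaggS   [E ::= S]
aggaggS ⇒ aggagggg   [S ::= g g]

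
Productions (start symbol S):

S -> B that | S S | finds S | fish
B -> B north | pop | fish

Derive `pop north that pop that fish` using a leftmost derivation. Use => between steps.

S => S S => B that S => B north that S => pop north that S => pop north that S S => pop north that B that S => pop north that pop that S => pop north that pop that fish

S => S S   [S -> S S]
S S => B that S   [S -> B that]
B that S => B north that S   [B -> B north]
B north that S => pop north that S   [B -> pop]
pop north that S => pop north that S S   [S -> S S]
pop north that S S => pop north that B that S   [S -> B that]
pop north that B that S => pop north that pop that S   [B -> pop]
pop north that pop that S => pop north that pop that fish   [S -> fish]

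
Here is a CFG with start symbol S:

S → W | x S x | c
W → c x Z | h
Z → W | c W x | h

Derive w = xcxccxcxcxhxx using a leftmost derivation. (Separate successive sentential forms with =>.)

S => xSx   [S → x S x]
xSx => xWx   [S → W]
xWx => xcxZx   [W → c x Z]
xcxZx => xcxcWxx   [Z → c W x]
xcxcWxx => xcxccxZxx   [W → c x Z]
xcxccxZxx => xcxccxWxx   [Z → W]
xcxccxWxx => xcxccxcxZxx   [W → c x Z]
xcxccxcxZxx => xcxccxcxWxx   [Z → W]
xcxccxcxWxx => xcxccxcxcxZxx   [W → c x Z]
xcxccxcxcxZxx => xcxccxcxcxhxx   [Z → h]

S => xSx => xWx => xcxZx => xcxcWxx => xcxccxZxx => xcxccxWxx => xcxccxcxZxx => xcxccxcxWxx => xcxccxcxcxZxx => xcxccxcxcxhxx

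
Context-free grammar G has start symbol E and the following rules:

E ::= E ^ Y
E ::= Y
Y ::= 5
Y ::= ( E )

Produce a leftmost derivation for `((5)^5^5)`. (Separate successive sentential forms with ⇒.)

E ⇒ Y   [E ::= Y]
Y ⇒ (E)   [Y ::= ( E )]
(E) ⇒ (E^Y)   [E ::= E ^ Y]
(E^Y) ⇒ (E^Y^Y)   [E ::= E ^ Y]
(E^Y^Y) ⇒ (Y^Y^Y)   [E ::= Y]
(Y^Y^Y) ⇒ ((E)^Y^Y)   [Y ::= ( E )]
((E)^Y^Y) ⇒ ((Y)^Y^Y)   [E ::= Y]
((Y)^Y^Y) ⇒ ((5)^Y^Y)   [Y ::= 5]
((5)^Y^Y) ⇒ ((5)^5^Y)   [Y ::= 5]
((5)^5^Y) ⇒ ((5)^5^5)   [Y ::= 5]

E ⇒ Y ⇒ (E) ⇒ (E^Y) ⇒ (E^Y^Y) ⇒ (Y^Y^Y) ⇒ ((E)^Y^Y) ⇒ ((Y)^Y^Y) ⇒ ((5)^Y^Y) ⇒ ((5)^5^Y) ⇒ ((5)^5^5)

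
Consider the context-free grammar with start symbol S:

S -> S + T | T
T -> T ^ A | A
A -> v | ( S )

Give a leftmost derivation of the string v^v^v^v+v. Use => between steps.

S => S+T => T+T => T^A+T => T^A^A+T => T^A^A^A+T => A^A^A^A+T => v^A^A^A+T => v^v^A^A+T => v^v^v^A+T => v^v^v^v+T => v^v^v^v+A => v^v^v^v+v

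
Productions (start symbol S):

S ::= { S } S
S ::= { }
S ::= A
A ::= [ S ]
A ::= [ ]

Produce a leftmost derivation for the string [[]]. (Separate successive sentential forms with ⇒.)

S⇒A⇒[S]⇒[A]⇒[[]]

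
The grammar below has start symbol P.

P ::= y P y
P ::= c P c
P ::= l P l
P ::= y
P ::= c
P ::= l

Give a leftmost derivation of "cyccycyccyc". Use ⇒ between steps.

P ⇒ cPc ⇒ cyPyc ⇒ cycPcyc ⇒ cyccPccyc ⇒ cyccyPyccyc ⇒ cyccycyccyc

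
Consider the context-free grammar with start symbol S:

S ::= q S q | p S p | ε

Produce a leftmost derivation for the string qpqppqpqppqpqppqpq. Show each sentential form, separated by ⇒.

S⇒qSq⇒qpSpq⇒qpqSqpq⇒qpqpSpqpq⇒qpqppSppqpq⇒qpqppqSqppqpq⇒qpqppqpSpqppqpq⇒qpqppqpqSqpqppqpq⇒qpqppqpqpSpqpqppqpq⇒qpqppqpqppqpqppqpq

S ⇒ qSq   [S ::= q S q]
qSq ⇒ qpSpq   [S ::= p S p]
qpSpq ⇒ qpqSqpq   [S ::= q S q]
qpqSqpq ⇒ qpqpSpqpq   [S ::= p S p]
qpqpSpqpq ⇒ qpqppSppqpq   [S ::= p S p]
qpqppSppqpq ⇒ qpqppqSqppqpq   [S ::= q S q]
qpqppqSqppqpq ⇒ qpqppqpSpqppqpq   [S ::= p S p]
qpqppqpSpqppqpq ⇒ qpqppqpqSqpqppqpq   [S ::= q S q]
qpqppqpqSqpqppqpq ⇒ qpqppqpqpSpqpqppqpq   [S ::= p S p]
qpqppqpqpSpqpqppqpq ⇒ qpqppqpqppqpqppqpq   [S ::= ε]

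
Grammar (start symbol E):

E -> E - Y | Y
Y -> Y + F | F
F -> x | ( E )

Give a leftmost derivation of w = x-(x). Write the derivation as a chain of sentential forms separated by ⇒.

E ⇒ E-Y   [E -> E - Y]
E-Y ⇒ Y-Y   [E -> Y]
Y-Y ⇒ F-Y   [Y -> F]
F-Y ⇒ x-Y   [F -> x]
x-Y ⇒ x-F   [Y -> F]
x-F ⇒ x-(E)   [F -> ( E )]
x-(E) ⇒ x-(Y)   [E -> Y]
x-(Y) ⇒ x-(F)   [Y -> F]
x-(F) ⇒ x-(x)   [F -> x]

E ⇒ E-Y ⇒ Y-Y ⇒ F-Y ⇒ x-Y ⇒ x-F ⇒ x-(E) ⇒ x-(Y) ⇒ x-(F) ⇒ x-(x)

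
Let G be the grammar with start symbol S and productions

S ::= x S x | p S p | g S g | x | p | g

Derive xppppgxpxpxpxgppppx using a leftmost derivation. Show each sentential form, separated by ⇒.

S ⇒ xSx   [S ::= x S x]
xSx ⇒ xpSpx   [S ::= p S p]
xpSpx ⇒ xppSppx   [S ::= p S p]
xppSppx ⇒ xpppSpppx   [S ::= p S p]
xpppSpppx ⇒ xppppSppppx   [S ::= p S p]
xppppSppppx ⇒ xppppgSgppppx   [S ::= g S g]
xppppgSgppppx ⇒ xppppgxSxgppppx   [S ::= x S x]
xppppgxSxgppppx ⇒ xppppgxpSpxgppppx   [S ::= p S p]
xppppgxpSpxgppppx ⇒ xppppgxpxSxpxgppppx   [S ::= x S x]
xppppgxpxSxpxgppppx ⇒ xppppgxpxpxpxgppppx   [S ::= p]

S ⇒ xSx ⇒ xpSpx ⇒ xppSppx ⇒ xpppSpppx ⇒ xppppSppppx ⇒ xppppgSgppppx ⇒ xppppgxSxgppppx ⇒ xppppgxpSpxgppppx ⇒ xppppgxpxSxpxgppppx ⇒ xppppgxpxpxpxgppppx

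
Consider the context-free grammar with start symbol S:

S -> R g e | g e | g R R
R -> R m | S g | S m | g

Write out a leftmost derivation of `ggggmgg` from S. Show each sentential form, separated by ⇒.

S ⇒ gRR ⇒ gSgR ⇒ ggRRgR ⇒ gggRgR ⇒ gggRmgR ⇒ ggggmgR ⇒ ggggmgg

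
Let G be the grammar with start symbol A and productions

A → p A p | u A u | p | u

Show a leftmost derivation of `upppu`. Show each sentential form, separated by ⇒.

A⇒uAu⇒upApu⇒upppu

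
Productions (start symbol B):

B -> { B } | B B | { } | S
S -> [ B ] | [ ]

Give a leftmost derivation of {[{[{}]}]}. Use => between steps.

B => {B} => {S} => {[B]} => {[{B}]} => {[{S}]} => {[{[B]}]} => {[{[{}]}]}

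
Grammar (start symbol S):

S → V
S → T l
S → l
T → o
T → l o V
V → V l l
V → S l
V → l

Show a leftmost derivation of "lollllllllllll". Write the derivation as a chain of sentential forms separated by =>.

S => Tl => loVl => loVlll => loVlllll => loVlllllll => loVlllllllll => loVlllllllllll => lollllllllllll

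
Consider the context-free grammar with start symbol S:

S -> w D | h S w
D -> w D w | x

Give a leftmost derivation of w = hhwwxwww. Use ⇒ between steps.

S⇒hSw⇒hhSww⇒hhwDww⇒hhwwDwww⇒hhwwxwww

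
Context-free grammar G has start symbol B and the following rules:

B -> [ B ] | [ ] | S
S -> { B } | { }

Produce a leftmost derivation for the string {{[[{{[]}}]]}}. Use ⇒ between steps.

B ⇒ S   [B -> S]
S ⇒ {B}   [S -> { B }]
{B} ⇒ {S}   [B -> S]
{S} ⇒ {{B}}   [S -> { B }]
{{B}} ⇒ {{[B]}}   [B -> [ B ]]
{{[B]}} ⇒ {{[[B]]}}   [B -> [ B ]]
{{[[B]]}} ⇒ {{[[S]]}}   [B -> S]
{{[[S]]}} ⇒ {{[[{B}]]}}   [S -> { B }]
{{[[{B}]]}} ⇒ {{[[{S}]]}}   [B -> S]
{{[[{S}]]}} ⇒ {{[[{{B}}]]}}   [S -> { B }]
{{[[{{B}}]]}} ⇒ {{[[{{[]}}]]}}   [B -> [ ]]

B ⇒ S ⇒ {B} ⇒ {S} ⇒ {{B}} ⇒ {{[B]}} ⇒ {{[[B]]}} ⇒ {{[[S]]}} ⇒ {{[[{B}]]}} ⇒ {{[[{S}]]}} ⇒ {{[[{{B}}]]}} ⇒ {{[[{{[]}}]]}}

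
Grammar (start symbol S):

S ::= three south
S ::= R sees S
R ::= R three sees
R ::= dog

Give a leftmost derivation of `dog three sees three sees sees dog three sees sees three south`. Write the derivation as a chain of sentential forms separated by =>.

S => R sees S => R three sees sees S => R three sees three sees sees S => dog three sees three sees sees S => dog three sees three sees sees R sees S => dog three sees three sees sees R three sees sees S => dog three sees three sees sees dog three sees sees S => dog three sees three sees sees dog three sees sees three south

S => R sees S   [S ::= R sees S]
R sees S => R three sees sees S   [R ::= R three sees]
R three sees sees S => R three sees three sees sees S   [R ::= R three sees]
R three sees three sees sees S => dog three sees three sees sees S   [R ::= dog]
dog three sees three sees sees S => dog three sees three sees sees R sees S   [S ::= R sees S]
dog three sees three sees sees R sees S => dog three sees three sees sees R three sees sees S   [R ::= R three sees]
dog three sees three sees sees R three sees sees S => dog three sees three sees sees dog three sees sees S   [R ::= dog]
dog three sees three sees sees dog three sees sees S => dog three sees three sees sees dog three sees sees three south   [S ::= three south]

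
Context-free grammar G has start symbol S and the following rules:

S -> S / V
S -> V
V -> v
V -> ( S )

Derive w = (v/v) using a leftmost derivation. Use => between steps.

S => V => (S) => (S/V) => (V/V) => (v/V) => (v/v)

S => V   [S -> V]
V => (S)   [V -> ( S )]
(S) => (S/V)   [S -> S / V]
(S/V) => (V/V)   [S -> V]
(V/V) => (v/V)   [V -> v]
(v/V) => (v/v)   [V -> v]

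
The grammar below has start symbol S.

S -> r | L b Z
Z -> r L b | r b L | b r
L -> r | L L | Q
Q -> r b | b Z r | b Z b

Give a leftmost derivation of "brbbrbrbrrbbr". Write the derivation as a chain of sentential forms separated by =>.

S => LbZ => LLbZ => QLbZ => bZrLbZ => brLbrLbZ => brLLbrLbZ => brQLbrLbZ => brbZbLbrLbZ => brbbrbLbrLbZ => brbbrbrbrLbZ => brbbrbrbrrbZ => brbbrbrbrrbbr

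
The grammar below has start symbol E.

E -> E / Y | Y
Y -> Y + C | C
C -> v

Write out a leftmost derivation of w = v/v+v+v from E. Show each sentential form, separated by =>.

E => E/Y   [E -> E / Y]
E/Y => Y/Y   [E -> Y]
Y/Y => C/Y   [Y -> C]
C/Y => v/Y   [C -> v]
v/Y => v/Y+C   [Y -> Y + C]
v/Y+C => v/Y+C+C   [Y -> Y + C]
v/Y+C+C => v/C+C+C   [Y -> C]
v/C+C+C => v/v+C+C   [C -> v]
v/v+C+C => v/v+v+C   [C -> v]
v/v+v+C => v/v+v+v   [C -> v]

E => E/Y => Y/Y => C/Y => v/Y => v/Y+C => v/Y+C+C => v/C+C+C => v/v+C+C => v/v+v+C => v/v+v+v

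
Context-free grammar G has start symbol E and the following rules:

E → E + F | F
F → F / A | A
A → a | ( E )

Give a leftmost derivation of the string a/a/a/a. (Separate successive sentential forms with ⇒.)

E ⇒ F ⇒ F/A ⇒ F/A/A ⇒ F/A/A/A ⇒ A/A/A/A ⇒ a/A/A/A ⇒ a/a/A/A ⇒ a/a/a/A ⇒ a/a/a/a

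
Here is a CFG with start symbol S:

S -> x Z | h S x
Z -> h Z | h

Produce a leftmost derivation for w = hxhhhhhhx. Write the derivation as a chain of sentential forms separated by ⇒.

S⇒hSx⇒hxZx⇒hxhZx⇒hxhhZx⇒hxhhhZx⇒hxhhhhZx⇒hxhhhhhZx⇒hxhhhhhhx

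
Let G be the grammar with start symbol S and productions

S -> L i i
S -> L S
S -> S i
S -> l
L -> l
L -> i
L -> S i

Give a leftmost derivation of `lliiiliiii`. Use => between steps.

S => Si => Sii => LSii => SiSii => SiiSii => SiiiSii => LSiiiSii => lSiiiSii => lliiiSii => lliiiLiiii => lliiiliiii

S => Si   [S -> S i]
Si => Sii   [S -> S i]
Sii => LSii   [S -> L S]
LSii => SiSii   [L -> S i]
SiSii => SiiSii   [S -> S i]
SiiSii => SiiiSii   [S -> S i]
SiiiSii => LSiiiSii   [S -> L S]
LSiiiSii => lSiiiSii   [L -> l]
lSiiiSii => lliiiSii   [S -> l]
lliiiSii => lliiiLiiii   [S -> L i i]
lliiiLiiii => lliiiliiii   [L -> l]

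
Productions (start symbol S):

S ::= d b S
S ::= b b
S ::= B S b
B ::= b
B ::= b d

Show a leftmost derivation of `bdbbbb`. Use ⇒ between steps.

S ⇒ BSb ⇒ bSb ⇒ bdbSb ⇒ bdbbbb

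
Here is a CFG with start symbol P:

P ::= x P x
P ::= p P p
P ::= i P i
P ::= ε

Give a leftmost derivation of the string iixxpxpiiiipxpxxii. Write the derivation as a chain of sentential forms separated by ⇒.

P ⇒ iPi ⇒ iiPii ⇒ iixPxii ⇒ iixxPxxii ⇒ iixxpPpxxii ⇒ iixxpxPxpxxii ⇒ iixxpxpPpxpxxii ⇒ iixxpxpiPipxpxxii ⇒ iixxpxpiiPiipxpxxii ⇒ iixxpxpiiiipxpxxii

P ⇒ iPi   [P ::= i P i]
iPi ⇒ iiPii   [P ::= i P i]
iiPii ⇒ iixPxii   [P ::= x P x]
iixPxii ⇒ iixxPxxii   [P ::= x P x]
iixxPxxii ⇒ iixxpPpxxii   [P ::= p P p]
iixxpPpxxii ⇒ iixxpxPxpxxii   [P ::= x P x]
iixxpxPxpxxii ⇒ iixxpxpPpxpxxii   [P ::= p P p]
iixxpxpPpxpxxii ⇒ iixxpxpiPipxpxxii   [P ::= i P i]
iixxpxpiPipxpxxii ⇒ iixxpxpiiPiipxpxxii   [P ::= i P i]
iixxpxpiiPiipxpxxii ⇒ iixxpxpiiiipxpxxii   [P ::= ε]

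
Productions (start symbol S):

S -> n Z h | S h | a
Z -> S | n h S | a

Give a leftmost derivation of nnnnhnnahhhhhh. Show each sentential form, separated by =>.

S => nZh   [S -> n Z h]
nZh => nSh   [Z -> S]
nSh => nnZhh   [S -> n Z h]
nnZhh => nnShh   [Z -> S]
nnShh => nnnZhhh   [S -> n Z h]
nnnZhhh => nnnnhShhh   [Z -> n h S]
nnnnhShhh => nnnnhnZhhhh   [S -> n Z h]
nnnnhnZhhhh => nnnnhnShhhh   [Z -> S]
nnnnhnShhhh => nnnnhnShhhhh   [S -> S h]
nnnnhnShhhhh => nnnnhnnZhhhhhh   [S -> n Z h]
nnnnhnnZhhhhhh => nnnnhnnahhhhhh   [Z -> a]

S => nZh => nSh => nnZhh => nnShh => nnnZhhh => nnnnhShhh => nnnnhnZhhhh => nnnnhnShhhh => nnnnhnShhhhh => nnnnhnnZhhhhhh => nnnnhnnahhhhhh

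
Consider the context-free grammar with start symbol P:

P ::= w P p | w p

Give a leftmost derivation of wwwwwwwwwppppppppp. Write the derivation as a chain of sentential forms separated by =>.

P => wPp   [P ::= w P p]
wPp => wwPpp   [P ::= w P p]
wwPpp => wwwPppp   [P ::= w P p]
wwwPppp => wwwwPpppp   [P ::= w P p]
wwwwPpppp => wwwwwPppppp   [P ::= w P p]
wwwwwPppppp => wwwwwwPpppppp   [P ::= w P p]
wwwwwwPpppppp => wwwwwwwPppppppp   [P ::= w P p]
wwwwwwwPppppppp => wwwwwwwwPpppppppp   [P ::= w P p]
wwwwwwwwPpppppppp => wwwwwwwwwppppppppp   [P ::= w p]

P => wPp => wwPpp => wwwPppp => wwwwPpppp => wwwwwPppppp => wwwwwwPpppppp => wwwwwwwPppppppp => wwwwwwwwPpppppppp => wwwwwwwwwppppppppp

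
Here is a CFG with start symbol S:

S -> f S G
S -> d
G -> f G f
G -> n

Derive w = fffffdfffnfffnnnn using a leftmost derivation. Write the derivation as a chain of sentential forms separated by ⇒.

S⇒fSG⇒ffSGG⇒fffSGGG⇒ffffSGGGG⇒fffffSGGGGG⇒fffffdGGGGG⇒fffffdfGfGGGG⇒fffffdffGffGGGG⇒fffffdfffGfffGGGG⇒fffffdfffnfffGGGG⇒fffffdfffnfffnGGG⇒fffffdfffnfffnnGG⇒fffffdfffnfffnnnG⇒fffffdfffnfffnnnn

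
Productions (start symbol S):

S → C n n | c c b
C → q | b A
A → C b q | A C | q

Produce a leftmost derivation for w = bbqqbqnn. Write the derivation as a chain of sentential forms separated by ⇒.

S ⇒ Cnn ⇒ bAnn ⇒ bCbqnn ⇒ bbAbqnn ⇒ bbACbqnn ⇒ bbqCbqnn ⇒ bbqqbqnn

S ⇒ Cnn   [S → C n n]
Cnn ⇒ bAnn   [C → b A]
bAnn ⇒ bCbqnn   [A → C b q]
bCbqnn ⇒ bbAbqnn   [C → b A]
bbAbqnn ⇒ bbACbqnn   [A → A C]
bbACbqnn ⇒ bbqCbqnn   [A → q]
bbqCbqnn ⇒ bbqqbqnn   [C → q]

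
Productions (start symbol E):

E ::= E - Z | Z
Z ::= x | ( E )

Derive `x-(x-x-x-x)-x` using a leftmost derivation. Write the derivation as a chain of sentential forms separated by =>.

E=>E-Z=>E-Z-Z=>Z-Z-Z=>x-Z-Z=>x-(E)-Z=>x-(E-Z)-Z=>x-(E-Z-Z)-Z=>x-(E-Z-Z-Z)-Z=>x-(Z-Z-Z-Z)-Z=>x-(x-Z-Z-Z)-Z=>x-(x-x-Z-Z)-Z=>x-(x-x-x-Z)-Z=>x-(x-x-x-x)-Z=>x-(x-x-x-x)-x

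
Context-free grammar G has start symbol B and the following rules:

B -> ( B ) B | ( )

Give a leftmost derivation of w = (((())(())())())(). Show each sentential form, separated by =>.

B => (B)B => ((B)B)B => (((B)B)B)B => (((())B)B)B => (((())(B)B)B)B => (((())(())B)B)B => (((())(())())B)B => (((())(())())())B => (((())(())())())()

B => (B)B   [B -> ( B ) B]
(B)B => ((B)B)B   [B -> ( B ) B]
((B)B)B => (((B)B)B)B   [B -> ( B ) B]
(((B)B)B)B => (((())B)B)B   [B -> ( )]
(((())B)B)B => (((())(B)B)B)B   [B -> ( B ) B]
(((())(B)B)B)B => (((())(())B)B)B   [B -> ( )]
(((())(())B)B)B => (((())(())())B)B   [B -> ( )]
(((())(())())B)B => (((())(())())())B   [B -> ( )]
(((())(())())())B => (((())(())())())()   [B -> ( )]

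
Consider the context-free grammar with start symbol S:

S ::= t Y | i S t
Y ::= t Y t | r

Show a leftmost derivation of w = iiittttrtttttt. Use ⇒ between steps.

S ⇒ iSt   [S ::= i S t]
iSt ⇒ iiStt   [S ::= i S t]
iiStt ⇒ iiiSttt   [S ::= i S t]
iiiSttt ⇒ iiitYttt   [S ::= t Y]
iiitYttt ⇒ iiittYtttt   [Y ::= t Y t]
iiittYtttt ⇒ iiitttYttttt   [Y ::= t Y t]
iiitttYttttt ⇒ iiittttYtttttt   [Y ::= t Y t]
iiittttYtttttt ⇒ iiittttrtttttt   [Y ::= r]

S⇒iSt⇒iiStt⇒iiiSttt⇒iiitYttt⇒iiittYtttt⇒iiitttYttttt⇒iiittttYtttttt⇒iiittttrtttttt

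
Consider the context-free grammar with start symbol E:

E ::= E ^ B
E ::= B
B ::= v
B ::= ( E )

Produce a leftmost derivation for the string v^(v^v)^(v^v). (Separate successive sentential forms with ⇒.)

E ⇒ E^B ⇒ E^B^B ⇒ B^B^B ⇒ v^B^B ⇒ v^(E)^B ⇒ v^(E^B)^B ⇒ v^(B^B)^B ⇒ v^(v^B)^B ⇒ v^(v^v)^B ⇒ v^(v^v)^(E) ⇒ v^(v^v)^(E^B) ⇒ v^(v^v)^(B^B) ⇒ v^(v^v)^(v^B) ⇒ v^(v^v)^(v^v)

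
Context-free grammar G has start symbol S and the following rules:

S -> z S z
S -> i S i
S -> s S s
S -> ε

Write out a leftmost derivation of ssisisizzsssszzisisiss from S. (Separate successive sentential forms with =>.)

S => sSs => ssSss => ssiSiss => ssisSsiss => ssisiSisiss => ssisisSsisiss => ssisisiSisisiss => ssisisizSzisisiss => ssisisizzSzzisisiss => ssisisizzsSszzisisiss => ssisisizzssSsszzisisiss => ssisisizzsssszzisisiss

S => sSs   [S -> s S s]
sSs => ssSss   [S -> s S s]
ssSss => ssiSiss   [S -> i S i]
ssiSiss => ssisSsiss   [S -> s S s]
ssisSsiss => ssisiSisiss   [S -> i S i]
ssisiSisiss => ssisisSsisiss   [S -> s S s]
ssisisSsisiss => ssisisiSisisiss   [S -> i S i]
ssisisiSisisiss => ssisisizSzisisiss   [S -> z S z]
ssisisizSzisisiss => ssisisizzSzzisisiss   [S -> z S z]
ssisisizzSzzisisiss => ssisisizzsSszzisisiss   [S -> s S s]
ssisisizzsSszzisisiss => ssisisizzssSsszzisisiss   [S -> s S s]
ssisisizzssSsszzisisiss => ssisisizzsssszzisisiss   [S -> ε]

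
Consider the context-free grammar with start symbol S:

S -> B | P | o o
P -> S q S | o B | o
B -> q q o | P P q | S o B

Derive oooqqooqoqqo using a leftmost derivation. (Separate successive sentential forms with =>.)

S=>P=>oB=>oSoB=>oPoB=>ooBoB=>ooPPqoB=>oooBPqoB=>oooqqoPqoB=>oooqqooqoB=>oooqqooqoqqo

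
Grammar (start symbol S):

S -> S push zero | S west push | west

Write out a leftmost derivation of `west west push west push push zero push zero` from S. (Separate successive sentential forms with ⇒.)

S ⇒ S push zero ⇒ S push zero push zero ⇒ S west push push zero push zero ⇒ S west push west push push zero push zero ⇒ west west push west push push zero push zero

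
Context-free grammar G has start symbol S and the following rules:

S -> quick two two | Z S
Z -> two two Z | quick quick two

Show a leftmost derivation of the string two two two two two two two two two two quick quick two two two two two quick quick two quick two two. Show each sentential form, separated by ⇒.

S ⇒ Z S ⇒ two two Z S ⇒ two two two two Z S ⇒ two two two two two two Z S ⇒ two two two two two two two two Z S ⇒ two two two two two two two two two two Z S ⇒ two two two two two two two two two two quick quick two S ⇒ two two two two two two two two two two quick quick two Z S ⇒ two two two two two two two two two two quick quick two two two Z S ⇒ two two two two two two two two two two quick quick two two two two two Z S ⇒ two two two two two two two two two two quick quick two two two two two quick quick two S ⇒ two two two two two two two two two two quick quick two two two two two quick quick two quick two two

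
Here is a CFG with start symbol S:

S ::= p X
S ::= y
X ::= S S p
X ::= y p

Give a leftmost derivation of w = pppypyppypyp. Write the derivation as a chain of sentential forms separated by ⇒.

S ⇒ pX ⇒ pSSp ⇒ ppXSp ⇒ ppSSpSp ⇒ pppXSpSp ⇒ pppSSpSpSp ⇒ pppySpSpSp ⇒ pppypXpSpSp ⇒ pppypyppSpSp ⇒ pppypyppypSp ⇒ pppypyppypyp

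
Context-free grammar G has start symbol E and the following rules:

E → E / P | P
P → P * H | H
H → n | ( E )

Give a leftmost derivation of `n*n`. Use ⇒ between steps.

E⇒P⇒P*H⇒H*H⇒n*H⇒n*n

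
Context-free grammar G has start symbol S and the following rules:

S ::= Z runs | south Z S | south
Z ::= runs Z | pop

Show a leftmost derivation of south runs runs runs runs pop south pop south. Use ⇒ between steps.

S ⇒ south Z S ⇒ south runs Z S ⇒ south runs runs Z S ⇒ south runs runs runs Z S ⇒ south runs runs runs runs Z S ⇒ south runs runs runs runs pop S ⇒ south runs runs runs runs pop south Z S ⇒ south runs runs runs runs pop south pop S ⇒ south runs runs runs runs pop south pop south

S ⇒ south Z S   [S ::= south Z S]
south Z S ⇒ south runs Z S   [Z ::= runs Z]
south runs Z S ⇒ south runs runs Z S   [Z ::= runs Z]
south runs runs Z S ⇒ south runs runs runs Z S   [Z ::= runs Z]
south runs runs runs Z S ⇒ south runs runs runs runs Z S   [Z ::= runs Z]
south runs runs runs runs Z S ⇒ south runs runs runs runs pop S   [Z ::= pop]
south runs runs runs runs pop S ⇒ south runs runs runs runs pop south Z S   [S ::= south Z S]
south runs runs runs runs pop south Z S ⇒ south runs runs runs runs pop south pop S   [Z ::= pop]
south runs runs runs runs pop south pop S ⇒ south runs runs runs runs pop south pop south   [S ::= south]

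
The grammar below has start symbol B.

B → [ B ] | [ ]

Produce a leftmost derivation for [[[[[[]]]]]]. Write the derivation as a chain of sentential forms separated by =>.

B => [B]   [B → [ B ]]
[B] => [[B]]   [B → [ B ]]
[[B]] => [[[B]]]   [B → [ B ]]
[[[B]]] => [[[[B]]]]   [B → [ B ]]
[[[[B]]]] => [[[[[B]]]]]   [B → [ B ]]
[[[[[B]]]]] => [[[[[[]]]]]]   [B → [ ]]

B=>[B]=>[[B]]=>[[[B]]]=>[[[[B]]]]=>[[[[[B]]]]]=>[[[[[[]]]]]]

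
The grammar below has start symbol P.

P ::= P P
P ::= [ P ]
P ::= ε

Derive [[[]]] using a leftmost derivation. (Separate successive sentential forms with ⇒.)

P⇒[P]⇒[PP]⇒[PPP]⇒[[P]PP]⇒[[PP]PP]⇒[[[P]P]PP]⇒[[[]P]PP]⇒[[[]]PP]⇒[[[]]P]⇒[[[]]]

P ⇒ [P]   [P ::= [ P ]]
[P] ⇒ [PP]   [P ::= P P]
[PP] ⇒ [PPP]   [P ::= P P]
[PPP] ⇒ [[P]PP]   [P ::= [ P ]]
[[P]PP] ⇒ [[PP]PP]   [P ::= P P]
[[PP]PP] ⇒ [[[P]P]PP]   [P ::= [ P ]]
[[[P]P]PP] ⇒ [[[]P]PP]   [P ::= ε]
[[[]P]PP] ⇒ [[[]]PP]   [P ::= ε]
[[[]]PP] ⇒ [[[]]P]   [P ::= ε]
[[[]]P] ⇒ [[[]]]   [P ::= ε]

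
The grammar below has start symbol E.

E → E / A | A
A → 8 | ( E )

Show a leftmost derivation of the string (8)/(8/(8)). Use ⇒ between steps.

E ⇒ E/A   [E → E / A]
E/A ⇒ A/A   [E → A]
A/A ⇒ (E)/A   [A → ( E )]
(E)/A ⇒ (A)/A   [E → A]
(A)/A ⇒ (8)/A   [A → 8]
(8)/A ⇒ (8)/(E)   [A → ( E )]
(8)/(E) ⇒ (8)/(E/A)   [E → E / A]
(8)/(E/A) ⇒ (8)/(A/A)   [E → A]
(8)/(A/A) ⇒ (8)/(8/A)   [A → 8]
(8)/(8/A) ⇒ (8)/(8/(E))   [A → ( E )]
(8)/(8/(E)) ⇒ (8)/(8/(A))   [E → A]
(8)/(8/(A)) ⇒ (8)/(8/(8))   [A → 8]

E⇒E/A⇒A/A⇒(E)/A⇒(A)/A⇒(8)/A⇒(8)/(E)⇒(8)/(E/A)⇒(8)/(A/A)⇒(8)/(8/A)⇒(8)/(8/(E))⇒(8)/(8/(A))⇒(8)/(8/(8))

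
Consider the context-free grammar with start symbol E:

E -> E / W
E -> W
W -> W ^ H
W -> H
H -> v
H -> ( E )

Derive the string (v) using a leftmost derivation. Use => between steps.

E => W   [E -> W]
W => H   [W -> H]
H => (E)   [H -> ( E )]
(E) => (W)   [E -> W]
(W) => (H)   [W -> H]
(H) => (v)   [H -> v]

E => W => H => (E) => (W) => (H) => (v)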